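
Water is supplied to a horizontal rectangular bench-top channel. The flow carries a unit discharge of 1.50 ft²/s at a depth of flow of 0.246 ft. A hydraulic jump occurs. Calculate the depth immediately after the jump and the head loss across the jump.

y₂ = 0.641 ft; ΔE = 0.0975 ft

V₁ = q/y₁ = 1.50/0.246 = 6.10 ft/s. Fr₁ = V₁/√(g·y₁) = 6.10/√(32.2×0.246) = 2.17.
By Bélanger, y₂/y₁ = ½[√(1 + 8Fr₁²) − 1] = ½[√38.55 − 1] = 2.60.
y₂ = 2.60 × 0.246 = 0.641 ft.
V₂ = q/y₂ = 1.50/0.641 = 2.34 ft/s. E₁ = y₁ + V₁²/2g = 0.823 ft; E₂ = y₂ + V₂²/2g = 0.726 ft. ΔE = E₁ − E₂ = 0.0975 ft.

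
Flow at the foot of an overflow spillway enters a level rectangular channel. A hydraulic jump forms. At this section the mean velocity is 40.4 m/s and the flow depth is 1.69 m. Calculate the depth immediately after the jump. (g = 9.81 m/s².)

Fr₁ = V₁/√(g·y₁) = 40.4/√(9.81×1.69) = 9.92.
Sequent-depth ratio: y₂/y₁ = ½[√(1 + 8Fr₁²) − 1] = ½[√788.6 − 1] = 13.5.
y₂ = 13.5 × 1.69 = 22.9 m.

y₂ = 22.9 m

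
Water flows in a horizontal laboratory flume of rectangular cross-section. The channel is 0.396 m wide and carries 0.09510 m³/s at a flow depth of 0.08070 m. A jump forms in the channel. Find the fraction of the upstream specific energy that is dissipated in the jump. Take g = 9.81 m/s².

q = Q/b = 0.09510/0.396 = 0.2402 m²/s; V₁ = q/y₁ = 2.976 m/s. Fr₁ = V₁/√(g·y₁) = 3.345.
Bélanger equation: y₂/y₁ = ½[√(1 + 8Fr₁²) − 1] = ½[√90.489 − 1] = 4.256.
y₂ = 4.256 × 0.08070 = 0.3435 m.
E₁ = y₁ + V₁²/2g = 0.5321 m. ΔE = (y₂ − y₁)³/(4y₁y₂) = 0.1637 m. ΔE/E₁ = 0.1637/0.5321 = 0.308.

ΔE/E₁ = 0.308 (30.8%)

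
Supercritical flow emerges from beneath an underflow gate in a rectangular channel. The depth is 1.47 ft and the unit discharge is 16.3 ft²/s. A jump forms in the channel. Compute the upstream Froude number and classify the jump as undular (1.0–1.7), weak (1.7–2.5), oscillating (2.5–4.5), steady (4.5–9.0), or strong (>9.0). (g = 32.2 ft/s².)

Fr₁ = 1.61; undular jump

V₁ = q/y₁ = 16.3/1.47 = 11.1 ft/s. Fr₁ = V₁/√(g·y₁) = 11.1/√(32.2×1.47) = 1.61.
Fr₁ = 1.61 lies in the undular range.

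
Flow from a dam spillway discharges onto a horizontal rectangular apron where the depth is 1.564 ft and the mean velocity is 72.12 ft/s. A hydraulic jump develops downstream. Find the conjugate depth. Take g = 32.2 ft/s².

Fr₁ = V₁/√(g·y₁) = 72.12/√(32.2×1.564) = 10.16.
Conjugate-depth relation: y₂/y₁ = ½[√(1 + 8Fr₁²) − 1] = ½[√827.24 − 1] = 13.88.
y₂ = 13.88 × 1.564 = 21.71 ft.

y₂ = 21.71 ft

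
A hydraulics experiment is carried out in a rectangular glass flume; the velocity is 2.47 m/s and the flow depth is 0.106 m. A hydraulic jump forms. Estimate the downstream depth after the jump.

y₂ = 0.314 m

Fr₁ = V₁/√(g·y₁) = 2.47/√(9.81×0.106) = 2.42.
By Bélanger, y₂/y₁ = ½[√(1 + 8Fr₁²) − 1] = ½[√47.94 − 1] = 2.96.
y₂ = 2.96 × 0.106 = 0.314 m.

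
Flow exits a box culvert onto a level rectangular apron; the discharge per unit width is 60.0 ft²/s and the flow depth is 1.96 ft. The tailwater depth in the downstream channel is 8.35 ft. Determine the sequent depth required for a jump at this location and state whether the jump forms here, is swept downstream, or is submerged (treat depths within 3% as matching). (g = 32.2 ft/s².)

y₂ = 9.75 ft; the jump is swept downstream

V₁ = q/y₁ = 60.0/1.96 = 30.6 ft/s. Fr₁ = V₁/√(g·y₁) = 30.6/√(32.2×1.96) = 3.85.
Sequent-depth ratio: y₂/y₁ = ½[√(1 + 8Fr₁²) − 1] = ½[√119.8 − 1] = 4.97.
y₂ = 4.97 × 1.96 = 9.75 ft.
Tailwater y_tw = 8.35 ft: y_tw < y₂, so the jump is swept downstream.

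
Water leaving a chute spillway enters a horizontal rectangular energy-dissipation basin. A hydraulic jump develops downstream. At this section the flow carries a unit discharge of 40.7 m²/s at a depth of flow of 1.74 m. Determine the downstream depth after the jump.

V₁ = q/y₁ = 40.7/1.74 = 23.4 m/s. Fr₁ = V₁/√(g·y₁) = 23.4/√(9.81×1.74) = 5.66.
From the momentum equation for a rectangular channel, y₂/y₁ = ½[√(1 + 8Fr₁²) − 1] = ½[√257.4 − 1] = 7.52.
y₂ = 7.52 × 1.74 = 13.1 m.

y₂ = 13.1 m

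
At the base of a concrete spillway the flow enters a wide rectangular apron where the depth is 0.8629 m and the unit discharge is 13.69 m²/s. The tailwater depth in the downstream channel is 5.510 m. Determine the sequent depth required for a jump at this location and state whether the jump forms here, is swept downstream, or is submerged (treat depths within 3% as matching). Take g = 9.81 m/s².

V₁ = q/y₁ = 13.69/0.8629 = 15.87 m/s. Fr₁ = V₁/√(g·y₁) = 15.87/√(9.81×0.8629) = 5.453.
Sequent-depth ratio: y₂/y₁ = ½[√(1 + 8Fr₁²) − 1] = ½[√238.87 − 1] = 7.228.
y₂ = 7.228 × 0.8629 = 6.237 m.
Tailwater y_tw = 5.510 m: y_tw < y₂, so the jump is swept downstream.

y₂ = 6.237 m; the jump is swept downstream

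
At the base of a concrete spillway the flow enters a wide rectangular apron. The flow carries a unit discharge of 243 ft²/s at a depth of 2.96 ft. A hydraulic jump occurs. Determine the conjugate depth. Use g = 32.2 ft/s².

V₁ = q/y₁ = 243/2.96 = 82.1 ft/s. Fr₁ = V₁/√(g·y₁) = 82.1/√(32.2×2.96) = 8.41.
By Bélanger, y₂/y₁ = ½[√(1 + 8Fr₁²) − 1] = ½[√566.7 − 1] = 11.4.
y₂ = 11.4 × 2.96 = 33.8 ft.

y₂ = 33.8 ft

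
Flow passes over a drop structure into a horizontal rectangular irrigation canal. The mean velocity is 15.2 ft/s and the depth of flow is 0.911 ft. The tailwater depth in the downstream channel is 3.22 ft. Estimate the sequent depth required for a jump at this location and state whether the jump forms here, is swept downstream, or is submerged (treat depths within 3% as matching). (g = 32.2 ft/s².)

y₂ = 3.19 ft; the jump forms here

Fr₁ = V₁/√(g·y₁) = 15.2/√(32.2×0.911) = 2.81.
Conjugate-depth relation: y₂/y₁ = ½[√(1 + 8Fr₁²) − 1] = ½[√64.01 − 1] = 3.50.
y₂ = 3.50 × 0.911 = 3.19 ft.
Tailwater y_tw = 3.22 ft: y_tw ≈ y₂, so the jump forms here.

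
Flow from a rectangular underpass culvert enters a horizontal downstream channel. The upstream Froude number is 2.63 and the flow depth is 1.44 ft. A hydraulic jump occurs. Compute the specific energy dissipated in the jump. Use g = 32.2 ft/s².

Fr₁ = 2.63 (given).
From the momentum equation for a rectangular channel, y₂/y₁ = ½[√(1 + 8Fr₁²) − 1] = ½[√56.34 − 1] = 3.25.
y₂ = 3.25 × 1.44 = 4.68 ft.
Head loss: ΔE = (y₂ − y₁)³/(4y₁y₂) = (4.68 − 1.44)³/(4×1.44×4.68) = 34.1/27.0 = 1.27 ft.

ΔE = 1.27 ft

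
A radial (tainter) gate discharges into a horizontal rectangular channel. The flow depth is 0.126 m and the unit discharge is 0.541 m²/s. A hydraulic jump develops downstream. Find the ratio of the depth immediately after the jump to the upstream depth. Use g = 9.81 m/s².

V₁ = q/y₁ = 0.541/0.126 = 4.29 m/s. Fr₁ = V₁/√(g·y₁) = 4.29/√(9.81×0.126) = 3.86.
By Bélanger, y₂/y₁ = ½[√(1 + 8Fr₁²) − 1] = ½[√120.3 − 1] = 4.98.

y₂/y₁ = 4.98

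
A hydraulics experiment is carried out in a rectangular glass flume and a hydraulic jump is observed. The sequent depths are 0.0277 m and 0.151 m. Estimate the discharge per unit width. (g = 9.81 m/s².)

q = 0.0605 m²/s

For a rectangular channel the momentum equation gives q² = ½·g·y₁·y₂·(y₁ + y₂) = ½×9.81×0.0277×0.151×0.179 = 0.00367.
q = √0.00367 = 0.0605 m²/s.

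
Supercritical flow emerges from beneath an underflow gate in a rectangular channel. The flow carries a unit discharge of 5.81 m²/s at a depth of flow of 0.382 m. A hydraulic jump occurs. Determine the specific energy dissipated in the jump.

ΔE = 8.01 m

V₁ = q/y₁ = 5.81/0.382 = 15.2 m/s. Fr₁ = V₁/√(g·y₁) = 15.2/√(9.81×0.382) = 7.86.
Sequent-depth ratio: y₂/y₁ = ½[√(1 + 8Fr₁²) − 1] = ½[√494.8 − 1] = 10.6.
y₂ = 10.6 × 0.382 = 4.06 m.
V₂ = q/y₂ = 5.81/4.06 = 1.43 m/s. E₁ = y₁ + V₁²/2g = 12.2 m; E₂ = y₂ + V₂²/2g = 4.16 m. ΔE = E₁ − E₂ = 8.01 m.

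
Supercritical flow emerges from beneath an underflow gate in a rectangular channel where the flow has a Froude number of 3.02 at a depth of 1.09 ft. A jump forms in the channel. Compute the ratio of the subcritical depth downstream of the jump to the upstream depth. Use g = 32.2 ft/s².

Fr₁ = 3.02 (given).
Sequent-depth ratio: y₂/y₁ = ½[√(1 + 8Fr₁²) − 1] = ½[√73.96 − 1] = 3.80.

y₂/y₁ = 3.80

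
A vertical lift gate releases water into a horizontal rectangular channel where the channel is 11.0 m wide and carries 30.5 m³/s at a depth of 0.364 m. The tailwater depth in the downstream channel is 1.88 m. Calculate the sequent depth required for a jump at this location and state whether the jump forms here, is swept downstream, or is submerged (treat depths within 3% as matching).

y₂ = 1.90 m; the jump forms here

q = Q/b = 30.5/11.0 = 2.77 m²/s; V₁ = q/y₁ = 7.62 m/s. Fr₁ = V₁/√(g·y₁) = 4.03.
Sequent-depth ratio: y₂/y₁ = ½[√(1 + 8Fr₁²) − 1] = ½[√131.0 − 1] = 5.22.
y₂ = 5.22 × 0.364 = 1.90 m.
Tailwater y_tw = 1.88 m: y_tw ≈ y₂, so the jump forms here.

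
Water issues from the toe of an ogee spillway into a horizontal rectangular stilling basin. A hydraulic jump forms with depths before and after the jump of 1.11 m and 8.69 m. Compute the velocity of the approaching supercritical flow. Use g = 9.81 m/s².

For a rectangular channel the momentum equation gives q² = ½·g·y₁·y₂·(y₁ + y₂) = ½×9.81×1.11×8.69×9.80 = 464.
q = √464 = 21.5 m²/s.
V₁ = q/y₁ = 21.5/1.11 = 19.4 m/s.

V₁ = 19.4 m/s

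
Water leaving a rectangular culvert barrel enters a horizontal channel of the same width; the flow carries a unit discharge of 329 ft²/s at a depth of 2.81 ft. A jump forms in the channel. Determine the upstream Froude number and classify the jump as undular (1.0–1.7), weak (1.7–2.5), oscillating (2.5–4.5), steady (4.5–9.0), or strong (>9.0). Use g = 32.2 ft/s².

Fr₁ = 12.3; strong jump

V₁ = q/y₁ = 329/2.81 = 117 ft/s. Fr₁ = V₁/√(g·y₁) = 117/√(32.2×2.81) = 12.3.
Fr₁ = 12.3 lies in the strong range.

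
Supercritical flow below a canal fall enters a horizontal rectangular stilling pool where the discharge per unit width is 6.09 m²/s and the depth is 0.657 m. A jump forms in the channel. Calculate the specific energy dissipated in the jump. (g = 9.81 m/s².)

ΔE = 1.76 m

V₁ = q/y₁ = 6.09/0.657 = 9.27 m/s. Fr₁ = V₁/√(g·y₁) = 9.27/√(9.81×0.657) = 3.65.
Sequent-depth ratio: y₂/y₁ = ½[√(1 + 8Fr₁²) − 1] = ½[√107.6 − 1] = 4.69.
y₂ = 4.69 × 0.657 = 3.08 m.
Head loss: ΔE = (y₂ − y₁)³/(4y₁y₂) = (3.08 − 0.657)³/(4×0.657×3.08) = 14.2/8.09 = 1.76 m.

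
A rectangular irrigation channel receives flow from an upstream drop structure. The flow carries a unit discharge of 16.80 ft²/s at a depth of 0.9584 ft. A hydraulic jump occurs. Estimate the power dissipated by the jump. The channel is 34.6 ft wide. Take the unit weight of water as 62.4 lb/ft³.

V₁ = q/y₁ = 16.80/0.9584 = 17.53 ft/s. Fr₁ = V₁/√(g·y₁) = 17.53/√(32.2×0.9584) = 3.155.
By Bélanger, y₂/y₁ = ½[√(1 + 8Fr₁²) − 1] = ½[√80.655 − 1] = 3.990.
y₂ = 3.990 × 0.9584 = 3.824 ft.
V₂ = q/y₂ = 16.80/3.824 = 4.393 ft/s. E₁ = y₁ + V₁²/2g = 5.730 ft; E₂ = y₂ + V₂²/2g = 4.124 ft. ΔE = E₁ − E₂ = 1.606 ft.
Q = q·b = 16.80 × 34.6 = 581.3 cfs. P = γ·Q·ΔE/550 = 62.4 × 581.3 × 1.606 / 550 = 105.9 hp.

P = 105.9 hp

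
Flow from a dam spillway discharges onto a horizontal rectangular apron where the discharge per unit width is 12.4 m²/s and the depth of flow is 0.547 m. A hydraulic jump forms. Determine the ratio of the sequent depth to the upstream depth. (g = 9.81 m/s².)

y₂/y₁ = 13.3

V₁ = q/y₁ = 12.4/0.547 = 22.7 m/s. Fr₁ = V₁/√(g·y₁) = 22.7/√(9.81×0.547) = 9.79.
From the momentum equation for a rectangular channel, y₂/y₁ = ½[√(1 + 8Fr₁²) − 1] = ½[√767.1 − 1] = 13.3.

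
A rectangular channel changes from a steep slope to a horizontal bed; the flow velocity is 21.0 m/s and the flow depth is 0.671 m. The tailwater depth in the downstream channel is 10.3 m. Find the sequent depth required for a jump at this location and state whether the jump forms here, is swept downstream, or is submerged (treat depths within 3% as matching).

y₂ = 7.44 m; the jump is submerged

Fr₁ = V₁/√(g·y₁) = 21.0/√(9.81×0.671) = 8.19.
From the momentum equation for a rectangular channel, y₂/y₁ = ½[√(1 + 8Fr₁²) − 1] = ½[√537.0 − 1] = 11.1.
y₂ = 11.1 × 0.671 = 7.44 m.
Tailwater y_tw = 10.3 m: y_tw > y₂, so the jump is submerged.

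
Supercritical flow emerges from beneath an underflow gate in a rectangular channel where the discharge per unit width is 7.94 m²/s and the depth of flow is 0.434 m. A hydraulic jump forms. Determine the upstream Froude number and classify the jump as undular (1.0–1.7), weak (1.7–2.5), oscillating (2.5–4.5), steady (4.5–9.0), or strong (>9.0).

Fr₁ = 8.87; steady jump

V₁ = q/y₁ = 7.94/0.434 = 18.3 m/s. Fr₁ = V₁/√(g·y₁) = 18.3/√(9.81×0.434) = 8.87.
Fr₁ = 8.87 lies in the steady range.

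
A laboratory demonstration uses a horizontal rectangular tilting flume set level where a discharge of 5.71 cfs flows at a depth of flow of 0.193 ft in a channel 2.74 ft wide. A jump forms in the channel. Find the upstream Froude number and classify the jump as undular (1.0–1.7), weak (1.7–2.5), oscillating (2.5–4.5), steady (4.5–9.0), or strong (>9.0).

q = Q/b = 5.71/2.74 = 2.08 ft²/s; V₁ = q/y₁ = 10.8 ft/s. Fr₁ = V₁/√(g·y₁) = 4.33.
Fr₁ = 4.33 lies in the oscillating range.

Fr₁ = 4.33; oscillating jump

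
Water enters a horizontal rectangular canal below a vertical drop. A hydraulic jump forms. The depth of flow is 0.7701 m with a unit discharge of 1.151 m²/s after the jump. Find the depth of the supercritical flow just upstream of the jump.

V₂ = q/y₂ = 1.151/0.7701 = 1.495 m/s; Fr₂ = V₂/√(g·y₂) = 0.5438.
Applying the sequent-depth relation in reverse, y₁/y₂ = ½[√(1 + 8Fr₂²) − 1] = ½[√3.3655 − 1] = 0.4173.
y₁ = 0.4173 × 0.7701 = 0.3213 m.

y₁ = 0.3213 m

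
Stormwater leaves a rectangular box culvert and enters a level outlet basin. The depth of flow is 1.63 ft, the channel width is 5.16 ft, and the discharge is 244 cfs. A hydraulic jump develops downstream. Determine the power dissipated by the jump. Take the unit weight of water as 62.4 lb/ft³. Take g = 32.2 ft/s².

q = Q/b = 244/5.16 = 47.3 ft²/s; V₁ = q/y₁ = 29.0 ft/s. Fr₁ = V₁/√(g·y₁) = 4.00.
Bélanger equation: y₂/y₁ = ½[√(1 + 8Fr₁²) − 1] = ½[√129.3 − 1] = 5.19.
y₂ = 5.19 × 1.63 = 8.45 ft.
Head loss: ΔE = (y₂ − y₁)³/(4y₁y₂) = (8.45 − 1.63)³/(4×1.63×8.45) = 317/55.1 = 5.76 ft.
P = γ·Q·ΔE/550 = 62.4 × 244 × 5.76 / 550 = 159 hp.

P = 159 hp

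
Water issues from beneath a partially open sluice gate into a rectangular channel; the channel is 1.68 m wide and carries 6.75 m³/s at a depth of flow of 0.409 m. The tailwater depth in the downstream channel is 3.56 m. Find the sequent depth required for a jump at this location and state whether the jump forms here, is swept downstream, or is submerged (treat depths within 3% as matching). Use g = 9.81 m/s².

y₂ = 2.64 m; the jump is submerged

q = Q/b = 6.75/1.68 = 4.02 m²/s; V₁ = q/y₁ = 9.82 m/s. Fr₁ = V₁/√(g·y₁) = 4.90.
By Bélanger, y₂/y₁ = ½[√(1 + 8Fr₁²) − 1] = ½[√193.4 − 1] = 6.45.
y₂ = 6.45 × 0.409 = 2.64 m.
Tailwater y_tw = 3.56 m: y_tw > y₂, so the jump is submerged.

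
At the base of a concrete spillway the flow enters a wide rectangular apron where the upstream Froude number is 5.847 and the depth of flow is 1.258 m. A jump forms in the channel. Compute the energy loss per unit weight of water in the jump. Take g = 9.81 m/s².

Fr₁ = 5.847 (given).
Sequent-depth ratio: y₂/y₁ = ½[√(1 + 8Fr₁²) − 1] = ½[√274.50 − 1] = 7.784.
y₂ = 7.784 × 1.258 = 9.792 m.
Head loss: ΔE = (y₂ − y₁)³/(4y₁y₂) = (9.792 − 1.258)³/(4×1.258×9.792) = 621.6/49.27 = 12.61 m.

ΔE = 12.61 m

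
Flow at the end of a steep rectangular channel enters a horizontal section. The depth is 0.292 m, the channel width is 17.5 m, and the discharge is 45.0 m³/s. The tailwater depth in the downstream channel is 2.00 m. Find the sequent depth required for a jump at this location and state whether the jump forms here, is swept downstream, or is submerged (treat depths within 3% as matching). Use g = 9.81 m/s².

q = Q/b = 45.0/17.5 = 2.57 m²/s; V₁ = q/y₁ = 8.81 m/s. Fr₁ = V₁/√(g·y₁) = 5.20.
Sequent-depth ratio: y₂/y₁ = ½[√(1 + 8Fr₁²) − 1] = ½[√217.6 − 1] = 6.88.
y₂ = 6.88 × 0.292 = 2.01 m.
Tailwater y_tw = 2.00 m: y_tw ≈ y₂, so the jump forms here.

y₂ = 2.01 m; the jump forms here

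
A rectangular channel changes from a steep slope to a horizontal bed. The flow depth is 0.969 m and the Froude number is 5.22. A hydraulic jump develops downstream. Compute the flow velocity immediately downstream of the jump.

V₂ = 2.33 m/s

Fr₁ = 5.22 (given).
Sequent-depth ratio: y₂/y₁ = ½[√(1 + 8Fr₁²) − 1] = ½[√219.0 − 1] = 6.90.
y₂ = 6.90 × 0.969 = 6.69 m.
V₁ = Fr₁·√(g·y₁) = 5.22×√(9.81×0.969) = 16.1 m/s; q = V₁·y₁ = 15.6 m²/s.
V₂ = q/y₂ = 15.6/6.69 = 2.33 m/s.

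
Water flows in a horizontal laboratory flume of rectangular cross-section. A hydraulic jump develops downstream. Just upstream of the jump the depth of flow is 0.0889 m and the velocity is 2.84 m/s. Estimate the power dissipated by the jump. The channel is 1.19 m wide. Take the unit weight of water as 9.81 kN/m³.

Fr₁ = V₁/√(g·y₁) = 2.84/√(9.81×0.0889) = 3.04.
By Bélanger, y₂/y₁ = ½[√(1 + 8Fr₁²) − 1] = ½[√74.99 − 1] = 3.83.
y₂ = 3.83 × 0.0889 = 0.340 m.
Head loss: ΔE = (y₂ − y₁)³/(4y₁y₂) = (0.340 − 0.0889)³/(4×0.0889×0.340) = 0.0159/0.121 = 0.131 m.
q = V₁·y₁ = 2.84 × 0.0889 = 0.252 m²/s. Q = q·b = 0.252 × 1.19 = 0.300 m³/s. P = γ·Q·ΔE = 9.81 × 0.300 × 0.131 = 0.388 kW.

P = 0.388 kW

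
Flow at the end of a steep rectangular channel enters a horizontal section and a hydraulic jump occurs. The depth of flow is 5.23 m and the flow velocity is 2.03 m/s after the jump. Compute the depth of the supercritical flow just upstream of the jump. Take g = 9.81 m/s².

y₁ = 0.736 m

Fr₂ = V₂/√(g·y₂) = 2.03/√(9.81×5.23) = 0.283.
The Bélanger relation is symmetric: y₁/y₂ = ½[√(1 + 8Fr₂²) − 1] = ½[√1.643 − 1] = 0.141.
y₁ = 0.141 × 5.23 = 0.736 m.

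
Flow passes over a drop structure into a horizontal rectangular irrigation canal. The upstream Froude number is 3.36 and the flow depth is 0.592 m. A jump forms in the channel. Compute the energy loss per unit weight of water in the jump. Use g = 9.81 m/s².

Fr₁ = 3.36 (given).
Bélanger equation: y₂/y₁ = ½[√(1 + 8Fr₁²) − 1] = ½[√91.32 − 1] = 4.28.
y₂ = 4.28 × 0.592 = 2.53 m.
V₁ = Fr₁·√(g·y₁) = 3.36×√(9.81×0.592) = 8.10 m/s; q = V₁·y₁ = 4.79 m²/s. V₂ = q/y₂ = 4.79/2.53 = 1.89 m/s. E₁ = y₁ + V₁²/2g = 3.93 m; E₂ = y₂ + V₂²/2g = 2.72 m. ΔE = E₁ − E₂ = 1.22 m.

ΔE = 1.22 m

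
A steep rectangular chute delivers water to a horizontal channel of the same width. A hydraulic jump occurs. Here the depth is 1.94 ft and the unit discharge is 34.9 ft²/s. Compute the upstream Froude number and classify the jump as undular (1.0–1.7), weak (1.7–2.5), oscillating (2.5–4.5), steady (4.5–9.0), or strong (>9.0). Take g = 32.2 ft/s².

V₁ = q/y₁ = 34.9/1.94 = 18.0 ft/s. Fr₁ = V₁/√(g·y₁) = 18.0/√(32.2×1.94) = 2.28.
Fr₁ = 2.28 lies in the weak range.

Fr₁ = 2.28; weak jump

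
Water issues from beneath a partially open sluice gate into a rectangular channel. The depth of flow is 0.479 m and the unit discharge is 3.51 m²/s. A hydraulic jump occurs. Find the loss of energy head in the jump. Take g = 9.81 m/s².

ΔE = 1.01 m

V₁ = q/y₁ = 3.51/0.479 = 7.33 m/s. Fr₁ = V₁/√(g·y₁) = 7.33/√(9.81×0.479) = 3.38.
By Bélanger, y₂/y₁ = ½[√(1 + 8Fr₁²) − 1] = ½[√92.42 − 1] = 4.31.
y₂ = 4.31 × 0.479 = 2.06 m.
V₂ = q/y₂ = 3.51/2.06 = 1.70 m/s. E₁ = y₁ + V₁²/2g = 3.22 m; E₂ = y₂ + V₂²/2g = 2.21 m. ΔE = E₁ − E₂ = 1.01 m.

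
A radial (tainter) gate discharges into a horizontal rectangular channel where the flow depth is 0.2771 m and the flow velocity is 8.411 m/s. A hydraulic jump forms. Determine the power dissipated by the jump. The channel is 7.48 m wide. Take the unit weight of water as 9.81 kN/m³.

Fr₁ = V₁/√(g·y₁) = 8.411/√(9.81×0.2771) = 5.101.
Bélanger equation: y₂/y₁ = ½[√(1 + 8Fr₁²) − 1] = ½[√209.20 − 1] = 6.732.
y₂ = 6.732 × 0.2771 = 1.865 m.
Head loss: ΔE = (y₂ − y₁)³/(4y₁y₂) = (1.865 − 0.2771)³/(4×0.2771×1.865) = 4.007/2.068 = 1.938 m.
q = V₁·y₁ = 8.411 × 0.2771 = 2.331 m²/s. Q = q·b = 2.331 × 7.48 = 17.43 m³/s. P = γ·Q·ΔE = 9.81 × 17.43 × 1.938 = 331.4 kW.

P = 331.4 kW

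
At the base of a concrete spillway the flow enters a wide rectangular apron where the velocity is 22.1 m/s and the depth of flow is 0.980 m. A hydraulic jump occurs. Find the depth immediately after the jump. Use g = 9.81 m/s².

Fr₁ = V₁/√(g·y₁) = 22.1/√(9.81×0.980) = 7.13.
From the momentum equation for a rectangular channel, y₂/y₁ = ½[√(1 + 8Fr₁²) − 1] = ½[√407.4 − 1] = 9.59.
y₂ = 9.59 × 0.980 = 9.40 m.

y₂ = 9.40 m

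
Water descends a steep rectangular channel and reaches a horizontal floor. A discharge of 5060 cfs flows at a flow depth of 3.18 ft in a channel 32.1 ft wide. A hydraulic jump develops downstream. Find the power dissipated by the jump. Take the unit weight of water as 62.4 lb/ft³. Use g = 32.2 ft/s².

q = Q/b = 5060/32.1 = 158 ft²/s; V₁ = q/y₁ = 49.6 ft/s. Fr₁ = V₁/√(g·y₁) = 4.90.
By Bélanger, y₂/y₁ = ½[√(1 + 8Fr₁²) − 1] = ½[√193.0 − 1] = 6.45.
y₂ = 6.45 × 3.18 = 20.5 ft.
Head loss: ΔE = (y₂ − y₁)³/(4y₁y₂) = (20.5 − 3.18)³/(4×3.18×20.5) = 5193/261 = 19.9 ft.
P = γ·Q·ΔE/550 = 62.4 × 5060 × 19.9 / 550 = 11435 hp.

P = 11435 hp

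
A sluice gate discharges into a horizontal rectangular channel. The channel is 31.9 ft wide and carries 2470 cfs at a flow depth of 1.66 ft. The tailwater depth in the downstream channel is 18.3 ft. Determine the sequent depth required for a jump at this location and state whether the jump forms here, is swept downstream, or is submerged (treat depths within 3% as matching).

y₂ = 14.2 ft; the jump is submerged

q = Q/b = 2470/31.9 = 77.4 ft²/s; V₁ = q/y₁ = 46.6 ft/s. Fr₁ = V₁/√(g·y₁) = 6.38.
By Bélanger, y₂/y₁ = ½[√(1 + 8Fr₁²) − 1] = ½[√326.6 − 1] = 8.54.
y₂ = 8.54 × 1.66 = 14.2 ft.
Tailwater y_tw = 18.3 ft: y_tw > y₂, so the jump is submerged.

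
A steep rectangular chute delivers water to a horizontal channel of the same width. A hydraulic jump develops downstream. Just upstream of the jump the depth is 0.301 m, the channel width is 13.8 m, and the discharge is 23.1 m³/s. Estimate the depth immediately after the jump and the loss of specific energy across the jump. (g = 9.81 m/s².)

q = Q/b = 23.1/13.8 = 1.67 m²/s; V₁ = q/y₁ = 5.56 m/s. Fr₁ = V₁/√(g·y₁) = 3.24.
By Bélanger, y₂/y₁ = ½[√(1 + 8Fr₁²) − 1] = ½[√84.79 − 1] = 4.10.
y₂ = 4.10 × 0.301 = 1.24 m.
Head loss: ΔE = (y₂ − y₁)³/(4y₁y₂) = (1.24 − 0.301)³/(4×0.301×1.24) = 0.816/1.49 = 0.548 m.

y₂ = 1.24 m; ΔE = 0.548 m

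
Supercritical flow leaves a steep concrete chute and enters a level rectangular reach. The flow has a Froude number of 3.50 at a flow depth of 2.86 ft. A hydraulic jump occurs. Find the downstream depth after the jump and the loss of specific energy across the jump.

Fr₁ = 3.50 (given).
Bélanger equation: y₂/y₁ = ½[√(1 + 8Fr₁²) − 1] = ½[√99.00 − 1] = 4.47.
y₂ = 4.47 × 2.86 = 12.8 ft.
Head loss: ΔE = (y₂ − y₁)³/(4y₁y₂) = (12.8 − 2.86)³/(4×2.86×12.8) = 982/146 = 6.70 ft.

y₂ = 12.8 ft; ΔE = 6.70 ft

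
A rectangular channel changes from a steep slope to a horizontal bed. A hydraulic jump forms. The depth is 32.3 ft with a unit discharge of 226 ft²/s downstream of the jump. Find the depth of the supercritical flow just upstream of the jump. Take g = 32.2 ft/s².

V₂ = q/y₂ = 226/32.3 = 7.00 ft/s; Fr₂ = V₂/√(g·y₂) = 0.217.
Applying the sequent-depth relation in reverse, y₁/y₂ = ½[√(1 + 8Fr₂²) − 1] = ½[√1.377 − 1] = 0.0866.
y₁ = 0.0866 × 32.3 = 2.80 ft.

y₁ = 2.80 ft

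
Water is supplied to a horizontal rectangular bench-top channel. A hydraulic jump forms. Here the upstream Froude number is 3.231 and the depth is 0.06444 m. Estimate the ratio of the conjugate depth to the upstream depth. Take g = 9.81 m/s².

y₂/y₁ = 4.097

Fr₁ = 3.231 (given).
Conjugate-depth relation: y₂/y₁ = ½[√(1 + 8Fr₁²) − 1] = ½[√84.515 − 1] = 4.097.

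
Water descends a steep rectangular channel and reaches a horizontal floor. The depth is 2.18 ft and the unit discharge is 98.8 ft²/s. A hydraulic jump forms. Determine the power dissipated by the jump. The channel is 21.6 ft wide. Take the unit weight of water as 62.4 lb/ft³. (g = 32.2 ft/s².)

V₁ = q/y₁ = 98.8/2.18 = 45.3 ft/s. Fr₁ = V₁/√(g·y₁) = 45.3/√(32.2×2.18) = 5.41.
From the momentum equation for a rectangular channel, y₂/y₁ = ½[√(1 + 8Fr₁²) − 1] = ½[√235.1 − 1] = 7.17.
y₂ = 7.17 × 2.18 = 15.6 ft.
Head loss: ΔE = (y₂ − y₁)³/(4y₁y₂) = (15.6 − 2.18)³/(4×2.18×15.6) = 2429/136 = 17.8 ft.
Q = q·b = 98.8 × 21.6 = 2134 cfs. P = γ·Q·ΔE/550 = 62.4 × 2134 × 17.8 / 550 = 4317 hp.

P = 4317 hp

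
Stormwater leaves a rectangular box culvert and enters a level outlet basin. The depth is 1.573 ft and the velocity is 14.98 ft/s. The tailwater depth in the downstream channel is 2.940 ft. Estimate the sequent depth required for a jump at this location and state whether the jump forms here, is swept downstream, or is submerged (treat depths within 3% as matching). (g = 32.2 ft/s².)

y₂ = 3.961 ft; the jump is swept downstream

Fr₁ = V₁/√(g·y₁) = 14.98/√(32.2×1.573) = 2.105.
Conjugate-depth relation: y₂/y₁ = ½[√(1 + 8Fr₁²) − 1] = ½[√36.443 − 1] = 2.518.
y₂ = 2.518 × 1.573 = 3.961 ft.
Tailwater y_tw = 2.940 ft: y_tw < y₂, so the jump is swept downstream.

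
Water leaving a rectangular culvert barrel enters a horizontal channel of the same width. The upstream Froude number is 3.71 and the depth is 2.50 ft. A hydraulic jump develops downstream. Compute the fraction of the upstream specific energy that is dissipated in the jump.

Fr₁ = 3.71 (given).
By Bélanger, y₂/y₁ = ½[√(1 + 8Fr₁²) − 1] = ½[√111.1 − 1] = 4.77.
y₂ = 4.77 × 2.50 = 11.9 ft.
E₁ = y₁(1 + Fr₁²/2) = 2.50×(1 + 3.71²/2) = 19.7 ft. ΔE = (y₂ − y₁)³/(4y₁y₂) = 7.02 ft. ΔE/E₁ = 7.02/19.7 = 0.356.

ΔE/E₁ = 0.356 (35.6%)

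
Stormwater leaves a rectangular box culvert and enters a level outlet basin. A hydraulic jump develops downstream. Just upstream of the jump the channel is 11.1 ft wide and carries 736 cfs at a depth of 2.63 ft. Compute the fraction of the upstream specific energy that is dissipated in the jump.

q = Q/b = 736/11.1 = 66.3 ft²/s; V₁ = q/y₁ = 25.2 ft/s. Fr₁ = V₁/√(g·y₁) = 2.74.
Bélanger equation: y₂/y₁ = ½[√(1 + 8Fr₁²) − 1] = ½[√61.04 − 1] = 3.41.
y₂ = 3.41 × 2.63 = 8.96 ft.
E₁ = y₁ + V₁²/2g = 12.5 ft. ΔE = (y₂ − y₁)³/(4y₁y₂) = 2.69 ft. ΔE/E₁ = 2.69/12.5 = 0.215.

ΔE/E₁ = 0.215 (21.5%)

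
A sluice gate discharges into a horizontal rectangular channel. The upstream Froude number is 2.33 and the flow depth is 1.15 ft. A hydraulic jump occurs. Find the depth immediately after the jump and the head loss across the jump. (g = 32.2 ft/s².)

y₂ = 3.26 ft; ΔE = 0.625 ft

Fr₁ = 2.33 (given).
Bélanger equation: y₂/y₁ = ½[√(1 + 8Fr₁²) − 1] = ½[√44.43 − 1] = 2.83.
y₂ = 2.83 × 1.15 = 3.26 ft.
V₁ = Fr₁·√(g·y₁) = 2.33×√(32.2×1.15) = 14.2 ft/s; q = V₁·y₁ = 16.3 ft²/s. V₂ = q/y₂ = 16.3/3.26 = 5.01 ft/s. E₁ = y₁ + V₁²/2g = 4.27 ft; E₂ = y₂ + V₂²/2g = 3.65 ft. ΔE = E₁ − E₂ = 0.625 ft.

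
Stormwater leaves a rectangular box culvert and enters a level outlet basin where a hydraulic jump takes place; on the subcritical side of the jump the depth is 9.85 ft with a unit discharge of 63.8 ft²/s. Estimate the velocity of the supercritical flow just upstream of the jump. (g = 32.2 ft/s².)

V₂ = q/y₂ = 63.8/9.85 = 6.48 ft/s; Fr₂ = V₂/√(g·y₂) = 0.364.
Applying the sequent-depth relation in reverse, y₁/y₂ = ½[√(1 + 8Fr₂²) − 1] = ½[√2.058 − 1] = 0.217.
y₁ = 0.217 × 9.85 = 2.14 ft.
V₁ = q/y₁ = 63.8/2.14 = 29.8 ft/s.

V₁ = 29.8 ft/s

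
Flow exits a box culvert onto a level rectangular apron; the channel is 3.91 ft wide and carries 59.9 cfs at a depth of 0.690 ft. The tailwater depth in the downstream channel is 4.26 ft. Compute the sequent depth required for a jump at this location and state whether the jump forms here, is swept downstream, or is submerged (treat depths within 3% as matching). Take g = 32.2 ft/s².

q = Q/b = 59.9/3.91 = 15.3 ft²/s; V₁ = q/y₁ = 22.2 ft/s. Fr₁ = V₁/√(g·y₁) = 4.71.
By Bélanger, y₂/y₁ = ½[√(1 + 8Fr₁²) − 1] = ½[√178.5 − 1] = 6.18.
y₂ = 6.18 × 0.690 = 4.26 ft.
Tailwater y_tw = 4.26 ft: y_tw ≈ y₂, so the jump forms here.

y₂ = 4.26 ft; the jump forms here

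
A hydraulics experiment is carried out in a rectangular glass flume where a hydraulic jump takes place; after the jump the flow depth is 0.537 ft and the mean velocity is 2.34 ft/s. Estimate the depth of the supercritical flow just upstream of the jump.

y₁ = 0.236 ft

Fr₂ = V₂/√(g·y₂) = 2.34/√(32.2×0.537) = 0.563.
Applying the sequent-depth relation in reverse, y₁/y₂ = ½[√(1 + 8Fr₂²) − 1] = ½[√3.533 − 1] = 0.440.
y₁ = 0.440 × 0.537 = 0.236 ft.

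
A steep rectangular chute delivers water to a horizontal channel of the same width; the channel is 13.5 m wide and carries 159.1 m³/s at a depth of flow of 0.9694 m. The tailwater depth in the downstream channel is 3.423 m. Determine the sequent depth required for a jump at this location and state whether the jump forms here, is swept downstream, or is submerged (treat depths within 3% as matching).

q = Q/b = 159.1/13.5 = 11.79 m²/s; V₁ = q/y₁ = 12.16 m/s. Fr₁ = V₁/√(g·y₁) = 3.942.
From the momentum equation for a rectangular channel, y₂/y₁ = ½[√(1 + 8Fr₁²) − 1] = ½[√125.33 − 1] = 5.098.
y₂ = 5.098 × 0.9694 = 4.942 m.
Tailwater y_tw = 3.423 m: y_tw < y₂, so the jump is swept downstream.

y₂ = 4.942 m; the jump is swept downstream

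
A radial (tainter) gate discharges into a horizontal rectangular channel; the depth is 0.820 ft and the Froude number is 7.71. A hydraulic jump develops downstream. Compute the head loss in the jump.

ΔE = 16.4 ft

Fr₁ = 7.71 (given).
Conjugate-depth relation: y₂/y₁ = ½[√(1 + 8Fr₁²) − 1] = ½[√476.6 − 1] = 10.4.
y₂ = 10.4 × 0.820 = 8.54 ft.
Head loss: ΔE = (y₂ − y₁)³/(4y₁y₂) = (8.54 − 0.820)³/(4×0.820×8.54) = 460/28.0 = 16.4 ft.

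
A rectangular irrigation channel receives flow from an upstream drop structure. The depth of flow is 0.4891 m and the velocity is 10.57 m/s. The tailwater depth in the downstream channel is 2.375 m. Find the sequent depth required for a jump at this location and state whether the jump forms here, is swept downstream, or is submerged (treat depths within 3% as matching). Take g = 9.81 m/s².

y₂ = 3.102 m; the jump is swept downstream

Fr₁ = V₁/√(g·y₁) = 10.57/√(9.81×0.4891) = 4.825.
By Bélanger, y₂/y₁ = ½[√(1 + 8Fr₁²) − 1] = ½[√187.28 − 1] = 6.343.
y₂ = 6.343 × 0.4891 = 3.102 m.
Tailwater y_tw = 2.375 m: y_tw < y₂, so the jump is swept downstream.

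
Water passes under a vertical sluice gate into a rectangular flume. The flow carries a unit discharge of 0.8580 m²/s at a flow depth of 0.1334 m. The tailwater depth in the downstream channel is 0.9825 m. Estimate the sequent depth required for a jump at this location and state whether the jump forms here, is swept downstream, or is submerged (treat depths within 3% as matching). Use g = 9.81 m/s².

V₁ = q/y₁ = 0.8580/0.1334 = 6.432 m/s. Fr₁ = V₁/√(g·y₁) = 6.432/√(9.81×0.1334) = 5.622.
Sequent-depth ratio: y₂/y₁ = ½[√(1 + 8Fr₁²) − 1] = ½[√253.89 − 1] = 7.467.
y₂ = 7.467 × 0.1334 = 0.9961 m.
Tailwater y_tw = 0.9825 m: y_tw ≈ y₂, so the jump forms here.

y₂ = 0.9961 m; the jump forms here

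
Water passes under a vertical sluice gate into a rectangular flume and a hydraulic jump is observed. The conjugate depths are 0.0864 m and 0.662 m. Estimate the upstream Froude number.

For a rectangular channel the momentum equation gives q² = ½·g·y₁·y₂·(y₁ + y₂) = ½×9.81×0.0864×0.662×0.748 = 0.210.
q = √0.210 = 0.458 m²/s.
V₁ = q/y₁ = 5.30 m/s; Fr₁ = V₁/√(g·y₁) = 5.76.

Fr₁ = 5.76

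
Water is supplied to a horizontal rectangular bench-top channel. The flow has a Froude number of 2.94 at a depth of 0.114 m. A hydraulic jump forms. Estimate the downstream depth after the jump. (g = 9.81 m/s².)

Fr₁ = 2.94 (given).
Sequent-depth ratio: y₂/y₁ = ½[√(1 + 8Fr₁²) − 1] = ½[√70.15 − 1] = 3.69.
y₂ = 3.69 × 0.114 = 0.420 m.

y₂ = 0.420 m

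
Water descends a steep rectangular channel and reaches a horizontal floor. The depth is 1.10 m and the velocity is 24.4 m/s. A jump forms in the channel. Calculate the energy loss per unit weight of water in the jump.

Fr₁ = V₁/√(g·y₁) = 24.4/√(9.81×1.10) = 7.43.
Conjugate-depth relation: y₂/y₁ = ½[√(1 + 8Fr₁²) − 1] = ½[√442.4 − 1] = 10.0.
y₂ = 10.0 × 1.10 = 11.0 m.
q = V₁·y₁ = 24.4 × 1.10 = 26.8 m²/s. V₂ = q/y₂ = 26.8/11.0 = 2.44 m/s. E₁ = y₁ + V₁²/2g = 31.4 m; E₂ = y₂ + V₂²/2g = 11.3 m. ΔE = E₁ − E₂ = 20.1 m.

ΔE = 20.1 m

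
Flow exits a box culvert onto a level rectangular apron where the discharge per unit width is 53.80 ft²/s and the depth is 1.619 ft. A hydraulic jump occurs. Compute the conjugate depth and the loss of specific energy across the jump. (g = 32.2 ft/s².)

y₂ = 9.759 ft; ΔE = 8.535 ft

V₁ = q/y₁ = 53.80/1.619 = 33.23 ft/s. Fr₁ = V₁/√(g·y₁) = 33.23/√(32.2×1.619) = 4.602.
Conjugate-depth relation: y₂/y₁ = ½[√(1 + 8Fr₁²) − 1] = ½[√170.46 − 1] = 6.028.
y₂ = 6.028 × 1.619 = 9.759 ft.
V₂ = q/y₂ = 53.80/9.759 = 5.513 ft/s. E₁ = y₁ + V₁²/2g = 18.77 ft; E₂ = y₂ + V₂²/2g = 10.23 ft. ΔE = E₁ − E₂ = 8.535 ft.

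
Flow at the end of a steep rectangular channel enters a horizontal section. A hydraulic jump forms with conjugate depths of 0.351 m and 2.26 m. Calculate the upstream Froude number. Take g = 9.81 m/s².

Fr₁ = 4.89

For a rectangular channel the momentum equation gives q² = ½·g·y₁·y₂·(y₁ + y₂) = ½×9.81×0.351×2.26×2.61 = 10.2.
q = √10.2 = 3.19 m²/s.
V₁ = q/y₁ = 9.08 m/s; Fr₁ = V₁/√(g·y₁) = 4.89.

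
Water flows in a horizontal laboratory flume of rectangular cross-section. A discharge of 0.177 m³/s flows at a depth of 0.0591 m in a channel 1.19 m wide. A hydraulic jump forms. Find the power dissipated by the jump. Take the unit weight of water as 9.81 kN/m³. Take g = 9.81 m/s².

q = Q/b = 0.177/1.19 = 0.149 m²/s; V₁ = q/y₁ = 2.52 m/s. Fr₁ = V₁/√(g·y₁) = 3.31.
From the momentum equation for a rectangular channel, y₂/y₁ = ½[√(1 + 8Fr₁²) − 1] = ½[√88.40 − 1] = 4.20.
y₂ = 4.20 × 0.0591 = 0.248 m.
V₂ = q/y₂ = 0.149/0.248 = 0.599 m/s. E₁ = y₁ + V₁²/2g = 0.382 m; E₂ = y₂ + V₂²/2g = 0.267 m. ΔE = E₁ − E₂ = 0.115 m.
P = γ·Q·ΔE = 9.81 × 0.177 × 0.115 = 0.200 kW.

P = 0.200 kW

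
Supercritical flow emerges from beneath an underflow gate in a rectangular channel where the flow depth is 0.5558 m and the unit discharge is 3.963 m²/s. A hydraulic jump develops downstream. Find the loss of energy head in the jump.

V₁ = q/y₁ = 3.963/0.5558 = 7.130 m/s. Fr₁ = V₁/√(g·y₁) = 7.130/√(9.81×0.5558) = 3.054.
Conjugate-depth relation: y₂/y₁ = ½[√(1 + 8Fr₁²) − 1] = ½[√75.596 − 1] = 3.847.
y₂ = 3.847 × 0.5558 = 2.138 m.
V₂ = q/y₂ = 3.963/2.138 = 1.853 m/s. E₁ = y₁ + V₁²/2g = 3.147 m; E₂ = y₂ + V₂²/2g = 2.313 m. ΔE = E₁ − E₂ = 0.8337 m.

ΔE = 0.8337 m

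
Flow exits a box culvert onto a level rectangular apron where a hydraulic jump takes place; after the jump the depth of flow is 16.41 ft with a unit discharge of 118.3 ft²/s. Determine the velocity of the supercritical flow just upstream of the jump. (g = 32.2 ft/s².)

V₂ = q/y₂ = 118.3/16.41 = 7.209 ft/s; Fr₂ = V₂/√(g·y₂) = 0.3136.
The Bélanger relation is symmetric: y₁/y₂ = ½[√(1 + 8Fr₂²) − 1] = ½[√1.7868 − 1] = 0.1684.
y₁ = 0.1684 × 16.41 = 2.763 ft.
V₁ = q/y₁ = 118.3/2.763 = 42.82 ft/s.

V₁ = 42.82 ft/s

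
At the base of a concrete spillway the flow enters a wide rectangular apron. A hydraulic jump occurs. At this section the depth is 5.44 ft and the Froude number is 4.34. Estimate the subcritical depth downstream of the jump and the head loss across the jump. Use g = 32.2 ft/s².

Fr₁ = 4.34 (given).
Bélanger equation: y₂/y₁ = ½[√(1 + 8Fr₁²) − 1] = ½[√151.7 − 1] = 5.66.
y₂ = 5.66 × 5.44 = 30.8 ft.
V₁ = Fr₁·√(g·y₁) = 4.34×√(32.2×5.44) = 57.4 ft/s; q = V₁·y₁ = 312 ft²/s. V₂ = q/y₂ = 312/30.8 = 10.2 ft/s. E₁ = y₁ + V₁²/2g = 56.7 ft; E₂ = y₂ + V₂²/2g = 32.4 ft. ΔE = E₁ − E₂ = 24.3 ft.

y₂ = 30.8 ft; ΔE = 24.3 ft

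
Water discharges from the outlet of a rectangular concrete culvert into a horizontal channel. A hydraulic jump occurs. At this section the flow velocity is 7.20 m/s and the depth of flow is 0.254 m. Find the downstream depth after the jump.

Fr₁ = V₁/√(g·y₁) = 7.20/√(9.81×0.254) = 4.56.
Conjugate-depth relation: y₂/y₁ = ½[√(1 + 8Fr₁²) − 1] = ½[√167.4 − 1] = 5.97.
y₂ = 5.97 × 0.254 = 1.52 m.

y₂ = 1.52 m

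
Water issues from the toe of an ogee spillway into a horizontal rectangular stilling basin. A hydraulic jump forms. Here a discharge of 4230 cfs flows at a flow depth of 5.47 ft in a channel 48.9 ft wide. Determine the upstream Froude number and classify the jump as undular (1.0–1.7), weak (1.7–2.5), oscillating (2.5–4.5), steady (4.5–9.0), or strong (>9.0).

q = Q/b = 4230/48.9 = 86.5 ft²/s; V₁ = q/y₁ = 15.8 ft/s. Fr₁ = V₁/√(g·y₁) = 1.19.
Fr₁ = 1.19 lies in the undular range.

Fr₁ = 1.19; undular jump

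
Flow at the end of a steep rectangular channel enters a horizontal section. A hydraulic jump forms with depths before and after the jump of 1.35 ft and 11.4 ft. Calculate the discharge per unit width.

q = 56.2 ft²/s

For a rectangular channel the momentum equation gives q² = ½·g·y₁·y₂·(y₁ + y₂) = ½×32.2×1.35×11.4×12.8 = 3159.
q = √3159 = 56.2 ft²/s.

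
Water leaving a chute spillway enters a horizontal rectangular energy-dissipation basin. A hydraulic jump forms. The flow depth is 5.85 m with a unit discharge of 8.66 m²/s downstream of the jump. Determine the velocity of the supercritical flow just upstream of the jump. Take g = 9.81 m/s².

V₁ = 20.8 m/s

V₂ = q/y₂ = 8.66/5.85 = 1.48 m/s; Fr₂ = V₂/√(g·y₂) = 0.195.
From the momentum equation (using Fr₂), y₁/y₂ = ½[√(1 + 8Fr₂²) − 1] = ½[√1.305 − 1] = 0.0713.
y₁ = 0.0713 × 5.85 = 0.417 m.
V₁ = q/y₁ = 8.66/0.417 = 20.8 m/s.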